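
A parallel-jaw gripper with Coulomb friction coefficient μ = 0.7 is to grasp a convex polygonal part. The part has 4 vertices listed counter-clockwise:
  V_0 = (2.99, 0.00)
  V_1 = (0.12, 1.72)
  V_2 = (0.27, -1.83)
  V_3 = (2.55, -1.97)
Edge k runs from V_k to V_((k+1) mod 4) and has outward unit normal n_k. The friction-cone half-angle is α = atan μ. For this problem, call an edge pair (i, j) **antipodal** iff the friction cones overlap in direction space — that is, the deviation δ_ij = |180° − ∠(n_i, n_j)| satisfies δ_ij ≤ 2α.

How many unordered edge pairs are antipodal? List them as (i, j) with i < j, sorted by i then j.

α = atan 0.7 = 34.99°;  2α = 69.98°
n_0 = (+0.5141, +0.8578)
n_1 = (-0.9991, -0.0422)
n_2 = (-0.0613, -0.9981)
n_3 = (+0.9760, -0.2180)
  (0,1): δ = 56.65°  ✓
  (0,2): δ = 27.42°  ✓
  (0,3): δ = 108.34°  ·
  (1,2): δ = 95.93°  ·
  (1,3): δ = 15.01°  ✓
  (2,3): δ = 99.08°  ·
antipodal pairs: 3

count = 3; pairs: (0,1), (0,2), (1,3)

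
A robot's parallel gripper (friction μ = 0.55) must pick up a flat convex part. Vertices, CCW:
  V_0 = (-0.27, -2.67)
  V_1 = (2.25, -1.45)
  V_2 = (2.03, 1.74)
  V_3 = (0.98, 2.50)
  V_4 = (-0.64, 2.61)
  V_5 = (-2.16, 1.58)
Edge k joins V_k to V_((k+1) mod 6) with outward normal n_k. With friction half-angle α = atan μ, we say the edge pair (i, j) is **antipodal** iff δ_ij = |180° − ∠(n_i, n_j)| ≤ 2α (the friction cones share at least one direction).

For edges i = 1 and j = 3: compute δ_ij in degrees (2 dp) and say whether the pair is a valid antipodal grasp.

δ = 97.83°, invalid

α = atan 0.55 = 28.81°;  2α = 57.62°
edge 1: e_1 = (-0.22, +3.19);  n_1 = (+0.9976, +0.0688)
edge 3: e_3 = (-1.62, +0.11);  n_3 = (+0.0677, +0.9977)
∠(n_1, n_3) = 82.17°
δ = |180° − 82.17°| = 97.83°
97.83° > 2α = 57.62°  →  invalid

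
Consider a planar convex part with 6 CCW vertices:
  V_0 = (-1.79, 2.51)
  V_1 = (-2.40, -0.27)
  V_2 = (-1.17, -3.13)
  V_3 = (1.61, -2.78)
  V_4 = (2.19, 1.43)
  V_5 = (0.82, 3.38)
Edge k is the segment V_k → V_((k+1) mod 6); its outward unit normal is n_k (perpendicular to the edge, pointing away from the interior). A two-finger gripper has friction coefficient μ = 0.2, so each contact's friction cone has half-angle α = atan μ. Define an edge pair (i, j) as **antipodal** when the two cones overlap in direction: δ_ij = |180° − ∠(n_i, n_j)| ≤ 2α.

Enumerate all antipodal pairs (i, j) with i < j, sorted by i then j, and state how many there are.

count = 3; pairs: (0,3), (1,4), (2,5)

α = atan 0.2 = 11.31°;  2α = 22.62°
n_0 = (-0.9768, +0.2143)
n_1 = (-0.9186, -0.3951)
n_2 = (+0.1249, -0.9922)
n_3 = (+0.9906, -0.1365)
n_4 = (+0.8182, +0.5749)
n_5 = (-0.3162, +0.9487)
  (0,1): δ = 144.35°  ·
  (0,2): δ = 70.45°  ·
  (0,3): δ = 4.53°  ✓
  (0,4): δ = 47.47°  ·
  (0,5): δ = 120.81°  ·
  (1,2): δ = 106.10°  ·
  (1,3): δ = 31.12°  ·
  (1,4): δ = 11.82°  ✓
  (1,5): δ = 85.16°  ·
  (2,3): δ = 105.02°  ·
  (2,4): δ = 62.09°  ·
  (2,5): δ = 11.26°  ✓
  (3,4): δ = 137.07°  ·
  (3,5): δ = 63.72°  ·
  (4,5): δ = 106.66°  ·
antipodal pairs: 3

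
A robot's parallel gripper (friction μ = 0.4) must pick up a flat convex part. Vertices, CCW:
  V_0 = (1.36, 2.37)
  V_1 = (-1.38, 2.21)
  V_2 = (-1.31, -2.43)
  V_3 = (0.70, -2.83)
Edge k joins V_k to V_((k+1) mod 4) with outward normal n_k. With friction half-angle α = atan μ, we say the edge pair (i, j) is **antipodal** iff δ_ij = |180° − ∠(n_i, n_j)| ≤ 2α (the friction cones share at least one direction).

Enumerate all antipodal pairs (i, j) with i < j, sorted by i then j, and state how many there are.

α = atan 0.4 = 21.80°;  2α = 43.60°
n_0 = (-0.0583, +0.9983)
n_1 = (-0.9999, -0.0151)
n_2 = (-0.1952, -0.9808)
n_3 = (+0.9920, -0.1259)
  (0,1): δ = 92.48°  ·
  (0,2): δ = 14.60°  ✓
  (0,3): δ = 79.42°  ·
  (1,2): δ = 102.12°  ·
  (1,3): δ = 8.10°  ✓
  (2,3): δ = 85.98°  ·
antipodal pairs: 2

count = 2; pairs: (0,2), (1,3)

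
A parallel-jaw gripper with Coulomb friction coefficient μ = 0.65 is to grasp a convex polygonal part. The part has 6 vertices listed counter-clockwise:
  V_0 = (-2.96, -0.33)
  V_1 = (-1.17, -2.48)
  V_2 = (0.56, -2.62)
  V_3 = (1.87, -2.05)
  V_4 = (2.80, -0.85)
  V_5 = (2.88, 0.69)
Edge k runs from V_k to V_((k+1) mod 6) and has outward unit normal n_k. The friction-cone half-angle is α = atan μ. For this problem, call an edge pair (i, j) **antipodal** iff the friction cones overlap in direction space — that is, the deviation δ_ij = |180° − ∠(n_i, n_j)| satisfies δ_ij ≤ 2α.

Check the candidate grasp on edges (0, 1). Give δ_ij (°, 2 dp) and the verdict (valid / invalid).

α = atan 0.65 = 33.02°;  2α = 66.05°
edge 0: e_0 = (+1.79, -2.15);  n_0 = (-0.7685, -0.6398)
edge 1: e_1 = (+1.73, -0.14);  n_1 = (-0.0807, -0.9967)
∠(n_0, n_1) = 45.59°
δ = |180° − 45.59°| = 134.41°
134.41° > 2α = 66.05°  →  invalid

δ = 134.41°, invalid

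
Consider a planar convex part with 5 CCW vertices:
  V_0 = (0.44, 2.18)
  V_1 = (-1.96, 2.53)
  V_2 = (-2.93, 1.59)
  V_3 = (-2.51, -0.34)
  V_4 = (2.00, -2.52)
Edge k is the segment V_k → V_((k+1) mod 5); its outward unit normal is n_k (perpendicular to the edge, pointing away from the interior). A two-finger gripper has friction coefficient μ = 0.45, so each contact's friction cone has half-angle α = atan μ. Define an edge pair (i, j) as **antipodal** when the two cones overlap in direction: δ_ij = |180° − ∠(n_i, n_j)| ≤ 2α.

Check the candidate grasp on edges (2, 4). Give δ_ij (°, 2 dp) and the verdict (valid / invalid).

α = atan 0.45 = 24.23°;  2α = 48.46°
edge 2: e_2 = (+0.42, -1.93);  n_2 = (-0.9771, -0.2126)
edge 4: e_4 = (-1.56, +4.70);  n_4 = (+0.9491, +0.3150)
∠(n_2, n_4) = 173.92°
δ = |180° − 173.92°| = 6.08°
6.08° ≤ 2α = 48.46°  →  valid

δ = 6.08°, valid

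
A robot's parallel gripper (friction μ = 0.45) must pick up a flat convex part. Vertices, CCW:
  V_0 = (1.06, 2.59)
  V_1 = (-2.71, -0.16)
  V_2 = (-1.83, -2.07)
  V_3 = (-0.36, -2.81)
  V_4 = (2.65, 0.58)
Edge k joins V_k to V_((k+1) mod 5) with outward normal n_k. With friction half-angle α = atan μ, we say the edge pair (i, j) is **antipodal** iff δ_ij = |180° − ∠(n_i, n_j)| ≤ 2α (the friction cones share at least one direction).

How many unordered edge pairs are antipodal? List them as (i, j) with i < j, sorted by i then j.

α = atan 0.45 = 24.23°;  2α = 48.46°
n_0 = (-0.5893, +0.8079)
n_1 = (-0.9082, -0.4185)
n_2 = (-0.4496, -0.8932)
n_3 = (+0.7478, -0.6640)
n_4 = (+0.7843, +0.6204)
  (0,1): δ = 101.37°  ·
  (0,2): δ = 62.83°  ·
  (0,3): δ = 12.29°  ✓
  (0,4): δ = 92.24°  ·
  (1,2): δ = 141.46°  ·
  (1,3): δ = 66.34°  ·
  (1,4): δ = 13.61°  ✓
  (2,3): δ = 104.88°  ·
  (2,4): δ = 24.93°  ✓
  (3,4): δ = 100.05°  ·
antipodal pairs: 3

count = 3; pairs: (0,3), (1,4), (2,4)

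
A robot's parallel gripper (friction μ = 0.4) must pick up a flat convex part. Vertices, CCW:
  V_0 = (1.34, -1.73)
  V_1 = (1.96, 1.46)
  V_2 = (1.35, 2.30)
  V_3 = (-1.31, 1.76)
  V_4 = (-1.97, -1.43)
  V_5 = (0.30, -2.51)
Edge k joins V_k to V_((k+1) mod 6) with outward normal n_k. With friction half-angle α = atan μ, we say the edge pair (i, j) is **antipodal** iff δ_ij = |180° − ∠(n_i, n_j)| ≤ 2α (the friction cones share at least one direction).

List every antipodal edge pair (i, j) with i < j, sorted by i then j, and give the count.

α = atan 0.4 = 21.80°;  2α = 43.60°
n_0 = (+0.9816, -0.1908)
n_1 = (+0.8092, +0.5876)
n_2 = (-0.1989, +0.9800)
n_3 = (-0.9793, +0.2026)
n_4 = (-0.4296, -0.9030)
n_5 = (+0.6000, -0.8000)
  (0,1): δ = 133.01°  ·
  (0,2): δ = 67.53°  ·
  (0,3): δ = 0.69°  ✓
  (0,4): δ = 75.55°  ·
  (0,5): δ = 137.87°  ·
  (1,2): δ = 114.51°  ·
  (1,3): δ = 47.68°  ·
  (1,4): δ = 28.57°  ✓
  (1,5): δ = 90.88°  ·
  (2,3): δ = 113.16°  ·
  (2,4): δ = 36.92°  ✓
  (2,5): δ = 25.39°  ✓
  (3,4): δ = 103.75°  ·
  (3,5): δ = 41.44°  ✓
  (4,5): δ = 117.69°  ·
antipodal pairs: 5

count = 5; pairs: (0,3), (1,4), (2,4), (2,5), (3,5)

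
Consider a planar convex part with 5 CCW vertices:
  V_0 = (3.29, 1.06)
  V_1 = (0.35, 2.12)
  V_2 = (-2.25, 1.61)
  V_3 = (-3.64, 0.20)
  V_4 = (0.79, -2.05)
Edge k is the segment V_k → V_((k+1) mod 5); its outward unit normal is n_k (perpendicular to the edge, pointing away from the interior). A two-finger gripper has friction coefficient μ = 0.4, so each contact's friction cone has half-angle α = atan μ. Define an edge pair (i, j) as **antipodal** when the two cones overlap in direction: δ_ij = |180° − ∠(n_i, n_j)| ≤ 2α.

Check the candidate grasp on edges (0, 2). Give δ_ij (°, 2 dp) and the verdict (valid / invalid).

δ = 114.76°, invalid

α = atan 0.4 = 21.80°;  2α = 43.60°
edge 0: e_0 = (-2.94, +1.06);  n_0 = (+0.3392, +0.9407)
edge 2: e_2 = (-1.39, -1.41);  n_2 = (-0.7121, +0.7020)
∠(n_0, n_2) = 65.24°
δ = |180° − 65.24°| = 114.76°
114.76° > 2α = 43.60°  →  invalid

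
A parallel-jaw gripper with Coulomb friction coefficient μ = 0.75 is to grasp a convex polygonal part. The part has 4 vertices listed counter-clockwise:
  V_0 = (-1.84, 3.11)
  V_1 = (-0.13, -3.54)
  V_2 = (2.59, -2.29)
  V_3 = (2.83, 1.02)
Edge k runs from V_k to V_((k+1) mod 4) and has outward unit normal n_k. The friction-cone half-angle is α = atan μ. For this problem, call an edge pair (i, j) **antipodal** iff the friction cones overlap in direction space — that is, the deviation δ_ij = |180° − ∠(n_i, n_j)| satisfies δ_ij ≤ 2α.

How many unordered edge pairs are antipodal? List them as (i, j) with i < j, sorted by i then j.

α = atan 0.75 = 36.87°;  2α = 73.74°
n_0 = (-0.9685, -0.2490)
n_1 = (+0.4176, -0.9086)
n_2 = (+0.9974, -0.0723)
n_3 = (+0.4085, +0.9128)
  (0,1): δ = 79.74°  ·
  (0,2): δ = 18.57°  ✓
  (0,3): δ = 51.47°  ✓
  (1,2): δ = 118.83°  ·
  (1,3): δ = 48.79°  ✓
  (2,3): δ = 109.96°  ·
antipodal pairs: 3

count = 3; pairs: (0,2), (0,3), (1,3)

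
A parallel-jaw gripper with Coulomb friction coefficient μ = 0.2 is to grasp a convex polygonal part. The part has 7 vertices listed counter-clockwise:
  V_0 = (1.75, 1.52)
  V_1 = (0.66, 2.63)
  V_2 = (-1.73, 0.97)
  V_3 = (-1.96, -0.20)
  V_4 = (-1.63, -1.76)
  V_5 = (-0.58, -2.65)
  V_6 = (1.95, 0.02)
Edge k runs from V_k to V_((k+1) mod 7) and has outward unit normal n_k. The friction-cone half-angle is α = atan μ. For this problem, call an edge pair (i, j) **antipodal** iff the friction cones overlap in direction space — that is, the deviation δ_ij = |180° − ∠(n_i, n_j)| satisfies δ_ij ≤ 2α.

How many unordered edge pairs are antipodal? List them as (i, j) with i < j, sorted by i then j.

α = atan 0.2 = 11.31°;  2α = 22.62°
n_0 = (+0.7135, +0.7006)
n_1 = (-0.5705, +0.8213)
n_2 = (-0.9812, +0.1929)
n_3 = (-0.9783, -0.2070)
n_4 = (-0.6466, -0.7628)
n_5 = (+0.7259, -0.6878)
n_6 = (+0.9912, +0.1322)
  (0,1): δ = 99.70°  ·
  (0,2): δ = 55.60°  ·
  (0,3): δ = 32.53°  ·
  (0,4): δ = 5.24°  ✓
  (0,5): δ = 92.06°  ·
  (0,6): δ = 143.12°  ·
  (1,2): δ = 135.90°  ·
  (1,3): δ = 112.84°  ·
  (1,4): δ = 75.07°  ·
  (1,5): δ = 11.76°  ✓
  (1,6): δ = 62.81°  ·
  (2,3): δ = 156.93°  ·
  (2,4): δ = 119.16°  ·
  (2,5): δ = 32.34°  ·
  (2,6): δ = 18.72°  ✓
  (3,4): δ = 142.23°  ·
  (3,5): δ = 55.40°  ·
  (3,6): δ = 4.35°  ✓
  (4,5): δ = 93.17°  ·
  (4,6): δ = 42.12°  ·
  (5,6): δ = 128.95°  ·
antipodal pairs: 4

count = 4; pairs: (0,4), (1,5), (2,6), (3,6)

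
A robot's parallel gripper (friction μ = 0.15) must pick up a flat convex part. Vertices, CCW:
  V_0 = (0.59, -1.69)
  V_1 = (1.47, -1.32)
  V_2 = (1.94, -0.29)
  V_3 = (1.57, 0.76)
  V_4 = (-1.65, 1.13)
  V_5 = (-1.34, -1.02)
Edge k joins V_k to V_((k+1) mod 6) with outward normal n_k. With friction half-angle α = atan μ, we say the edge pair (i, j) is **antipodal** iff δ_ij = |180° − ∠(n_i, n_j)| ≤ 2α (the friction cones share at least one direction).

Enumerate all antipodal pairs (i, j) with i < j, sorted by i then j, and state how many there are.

count = 2; pairs: (2,4), (3,5)

α = atan 0.15 = 8.53°;  2α = 17.06°
n_0 = (+0.3876, -0.9218)
n_1 = (+0.9098, -0.4151)
n_2 = (+0.9432, +0.3324)
n_3 = (+0.1142, +0.9935)
n_4 = (-0.9898, -0.1427)
n_5 = (-0.3280, -0.9447)
  (0,1): δ = 137.33°  ·
  (0,2): δ = 93.39°  ·
  (0,3): δ = 29.36°  ·
  (0,4): δ = 75.40°  ·
  (0,5): δ = 138.05°  ·
  (1,2): δ = 136.06°  ·
  (1,3): δ = 72.03°  ·
  (1,4): δ = 32.73°  ·
  (1,5): δ = 95.38°  ·
  (2,3): δ = 115.97°  ·
  (2,4): δ = 11.21°  ✓
  (2,5): δ = 51.44°  ·
  (3,4): δ = 75.24°  ·
  (3,5): δ = 12.59°  ✓
  (4,5): δ = 117.35°  ·
antipodal pairs: 2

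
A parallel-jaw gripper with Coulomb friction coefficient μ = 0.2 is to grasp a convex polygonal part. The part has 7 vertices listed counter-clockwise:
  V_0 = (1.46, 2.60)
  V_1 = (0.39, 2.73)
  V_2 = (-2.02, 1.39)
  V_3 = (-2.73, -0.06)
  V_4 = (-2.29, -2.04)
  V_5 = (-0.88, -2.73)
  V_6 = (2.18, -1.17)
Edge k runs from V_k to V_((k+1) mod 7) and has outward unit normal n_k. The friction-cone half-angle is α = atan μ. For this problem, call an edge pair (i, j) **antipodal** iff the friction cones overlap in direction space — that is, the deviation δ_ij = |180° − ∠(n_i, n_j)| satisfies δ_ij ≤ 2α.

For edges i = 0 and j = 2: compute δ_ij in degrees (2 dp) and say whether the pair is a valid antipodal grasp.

α = atan 0.2 = 11.31°;  2α = 22.62°
edge 0: e_0 = (-1.07, +0.13);  n_0 = (+0.1206, +0.9927)
edge 2: e_2 = (-0.71, -1.45);  n_2 = (-0.8981, +0.4398)
∠(n_0, n_2) = 70.84°
δ = |180° − 70.84°| = 109.16°
109.16° > 2α = 22.62°  →  invalid

δ = 109.16°, invalid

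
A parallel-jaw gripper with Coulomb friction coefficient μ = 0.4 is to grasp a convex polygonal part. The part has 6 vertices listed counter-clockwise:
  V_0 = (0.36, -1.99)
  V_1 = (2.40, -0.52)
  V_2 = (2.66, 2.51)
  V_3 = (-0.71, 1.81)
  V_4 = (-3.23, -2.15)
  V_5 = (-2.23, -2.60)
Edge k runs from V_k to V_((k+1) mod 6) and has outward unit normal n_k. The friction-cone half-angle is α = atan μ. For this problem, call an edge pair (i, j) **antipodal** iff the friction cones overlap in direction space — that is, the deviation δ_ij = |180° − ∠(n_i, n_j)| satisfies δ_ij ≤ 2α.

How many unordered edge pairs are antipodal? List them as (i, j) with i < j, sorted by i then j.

α = atan 0.4 = 21.80°;  2α = 43.60°
n_0 = (+0.5846, -0.8113)
n_1 = (+0.9963, -0.0855)
n_2 = (-0.2034, +0.9791)
n_3 = (-0.8437, +0.5369)
n_4 = (-0.4104, -0.9119)
n_5 = (+0.2292, -0.9734)
  (0,1): δ = 130.68°  ·
  (0,2): δ = 24.04°  ✓
  (0,3): δ = 21.75°  ✓
  (0,4): δ = 120.00°  ·
  (0,5): δ = 157.48°  ·
  (1,2): δ = 73.36°  ·
  (1,3): δ = 27.57°  ✓
  (1,4): δ = 70.68°  ·
  (1,5): δ = 108.16°  ·
  (2,3): δ = 134.21°  ·
  (2,4): δ = 35.96°  ✓
  (2,5): δ = 1.52°  ✓
  (3,4): δ = 81.76°  ·
  (3,5): δ = 44.28°  ·
  (4,5): δ = 142.52°  ·
antipodal pairs: 5

count = 5; pairs: (0,2), (0,3), (1,3), (2,4), (2,5)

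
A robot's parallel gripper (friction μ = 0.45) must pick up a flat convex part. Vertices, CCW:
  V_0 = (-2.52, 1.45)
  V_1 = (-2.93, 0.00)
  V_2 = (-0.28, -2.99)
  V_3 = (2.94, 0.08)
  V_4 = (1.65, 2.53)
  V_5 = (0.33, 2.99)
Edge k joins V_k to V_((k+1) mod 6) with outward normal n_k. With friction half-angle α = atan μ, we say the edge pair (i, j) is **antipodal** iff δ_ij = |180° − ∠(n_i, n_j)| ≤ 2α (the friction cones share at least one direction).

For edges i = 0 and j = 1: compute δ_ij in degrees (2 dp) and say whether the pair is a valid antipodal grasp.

α = atan 0.45 = 24.23°;  2α = 48.46°
edge 0: e_0 = (-0.41, -1.45);  n_0 = (-0.9623, +0.2721)
edge 1: e_1 = (+2.65, -2.99);  n_1 = (-0.7484, -0.6633)
∠(n_0, n_1) = 57.34°
δ = |180° − 57.34°| = 122.66°
122.66° > 2α = 48.46°  →  invalid

δ = 122.66°, invalid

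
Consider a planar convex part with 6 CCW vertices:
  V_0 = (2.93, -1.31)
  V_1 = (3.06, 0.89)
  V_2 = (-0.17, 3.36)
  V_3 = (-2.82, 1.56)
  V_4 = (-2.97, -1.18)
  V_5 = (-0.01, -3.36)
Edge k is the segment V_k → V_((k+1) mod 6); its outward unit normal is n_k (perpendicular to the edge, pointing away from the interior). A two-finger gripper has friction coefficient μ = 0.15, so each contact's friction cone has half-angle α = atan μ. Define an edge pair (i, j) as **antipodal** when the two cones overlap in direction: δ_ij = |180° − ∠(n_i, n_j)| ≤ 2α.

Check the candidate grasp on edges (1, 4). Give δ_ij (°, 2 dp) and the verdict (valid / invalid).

δ = 1.03°, valid

α = atan 0.15 = 8.53°;  2α = 17.06°
edge 1: e_1 = (-3.23, +2.47);  n_1 = (+0.6075, +0.7944)
edge 4: e_4 = (+2.96, -2.18);  n_4 = (-0.5930, -0.8052)
∠(n_1, n_4) = 178.97°
δ = |180° − 178.97°| = 1.03°
1.03° ≤ 2α = 17.06°  →  valid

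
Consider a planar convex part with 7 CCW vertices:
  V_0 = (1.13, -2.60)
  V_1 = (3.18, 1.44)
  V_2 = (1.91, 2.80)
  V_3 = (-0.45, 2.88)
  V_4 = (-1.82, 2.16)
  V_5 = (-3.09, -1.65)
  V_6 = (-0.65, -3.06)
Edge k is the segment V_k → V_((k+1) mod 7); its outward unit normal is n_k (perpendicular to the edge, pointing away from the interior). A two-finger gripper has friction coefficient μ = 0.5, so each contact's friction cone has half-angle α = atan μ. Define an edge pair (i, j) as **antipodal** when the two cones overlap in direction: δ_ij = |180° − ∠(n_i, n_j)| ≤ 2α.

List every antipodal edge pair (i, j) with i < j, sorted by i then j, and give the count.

count = 6; pairs: (0,3), (0,4), (1,5), (2,5), (2,6), (3,6)

α = atan 0.5 = 26.57°;  2α = 53.13°
n_0 = (+0.8918, -0.4525)
n_1 = (+0.7309, +0.6825)
n_2 = (+0.0339, +0.9994)
n_3 = (-0.4652, +0.8852)
n_4 = (-0.9487, +0.3162)
n_5 = (-0.5003, -0.8658)
n_6 = (+0.2502, -0.9682)
  (0,1): δ = 110.06°  ·
  (0,2): δ = 65.04°  ·
  (0,3): δ = 35.37°  ✓
  (0,4): δ = 8.47°  ✓
  (0,5): δ = 86.88°  ·
  (0,6): δ = 131.39°  ·
  (1,2): δ = 134.98°  ·
  (1,3): δ = 105.32°  ·
  (1,4): δ = 61.48°  ·
  (1,5): δ = 16.94°  ✓
  (1,6): δ = 61.45°  ·
  (2,3): δ = 150.33°  ·
  (2,4): δ = 106.49°  ·
  (2,5): δ = 28.08°  ✓
  (2,6): δ = 16.43°  ✓
  (3,4): δ = 136.16°  ·
  (3,5): δ = 57.75°  ·
  (3,6): δ = 13.23°  ✓
  (4,5): δ = 101.59°  ·
  (4,6): δ = 57.08°  ·
  (5,6): δ = 135.49°  ·
antipodal pairs: 6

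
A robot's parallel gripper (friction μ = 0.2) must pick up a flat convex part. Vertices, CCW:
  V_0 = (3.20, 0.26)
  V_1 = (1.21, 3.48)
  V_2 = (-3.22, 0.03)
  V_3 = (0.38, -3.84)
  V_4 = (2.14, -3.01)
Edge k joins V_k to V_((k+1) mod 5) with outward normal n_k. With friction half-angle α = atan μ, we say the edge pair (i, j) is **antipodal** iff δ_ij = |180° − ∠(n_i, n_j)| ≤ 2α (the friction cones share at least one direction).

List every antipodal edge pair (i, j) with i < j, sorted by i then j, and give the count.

count = 2; pairs: (0,2), (1,3)

α = atan 0.2 = 11.31°;  2α = 22.62°
n_0 = (+0.8507, +0.5257)
n_1 = (-0.6144, +0.7890)
n_2 = (-0.7322, -0.6811)
n_3 = (+0.4265, -0.9045)
n_4 = (+0.9513, -0.3084)
  (0,1): δ = 83.81°  ·
  (0,2): δ = 11.21°  ✓
  (0,3): δ = 83.53°  ·
  (0,4): δ = 130.32°  ·
  (1,2): δ = 84.98°  ·
  (1,3): δ = 12.66°  ✓
  (1,4): δ = 34.13°  ·
  (2,3): δ = 107.68°  ·
  (2,4): δ = 60.89°  ·
  (3,4): δ = 133.21°  ·
antipodal pairs: 2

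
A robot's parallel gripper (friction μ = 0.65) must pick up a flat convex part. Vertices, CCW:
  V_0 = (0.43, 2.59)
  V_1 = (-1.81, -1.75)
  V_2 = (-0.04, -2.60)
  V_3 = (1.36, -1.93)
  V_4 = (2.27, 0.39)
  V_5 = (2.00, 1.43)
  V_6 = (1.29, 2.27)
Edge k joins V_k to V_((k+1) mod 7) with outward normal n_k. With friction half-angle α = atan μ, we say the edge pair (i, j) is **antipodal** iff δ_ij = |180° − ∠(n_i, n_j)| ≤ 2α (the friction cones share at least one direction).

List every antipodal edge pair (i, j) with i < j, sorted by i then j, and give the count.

α = atan 0.65 = 33.02°;  2α = 66.05°
n_0 = (-0.8886, +0.4586)
n_1 = (-0.4329, -0.9014)
n_2 = (+0.4317, -0.9020)
n_3 = (+0.9309, -0.3652)
n_4 = (+0.9679, +0.2513)
n_5 = (+0.7637, +0.6455)
n_6 = (+0.3487, +0.9372)
  (0,1): δ = 88.35°  ·
  (0,2): δ = 37.13°  ✓
  (0,3): δ = 5.88°  ✓
  (0,4): δ = 41.85°  ✓
  (0,5): δ = 67.51°  ·
  (0,6): δ = 96.89°  ·
  (1,2): δ = 128.77°  ·
  (1,3): δ = 85.77°  ·
  (1,4): δ = 49.79°  ✓
  (1,5): δ = 24.14°  ✓
  (1,6): δ = 5.24°  ✓
  (2,3): δ = 136.99°  ·
  (2,4): δ = 101.02°  ·
  (2,5): δ = 75.37°  ·
  (2,6): δ = 45.98°  ✓
  (3,4): δ = 144.03°  ·
  (3,5): δ = 118.38°  ·
  (3,6): δ = 88.99°  ·
  (4,5): δ = 154.35°  ·
  (4,6): δ = 124.96°  ·
  (5,6): δ = 150.62°  ·
antipodal pairs: 7

count = 7; pairs: (0,2), (0,3), (0,4), (1,4), (1,5), (1,6), (2,6)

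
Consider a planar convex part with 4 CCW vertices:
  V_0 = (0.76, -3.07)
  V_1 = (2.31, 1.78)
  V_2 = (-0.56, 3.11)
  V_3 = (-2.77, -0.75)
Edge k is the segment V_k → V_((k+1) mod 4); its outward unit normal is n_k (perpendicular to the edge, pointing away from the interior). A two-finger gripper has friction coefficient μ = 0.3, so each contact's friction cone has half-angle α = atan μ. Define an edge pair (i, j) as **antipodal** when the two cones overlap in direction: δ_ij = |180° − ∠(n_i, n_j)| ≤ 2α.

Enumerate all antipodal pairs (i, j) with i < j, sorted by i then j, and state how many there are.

α = atan 0.3 = 16.70°;  2α = 33.40°
n_0 = (+0.9525, -0.3044)
n_1 = (+0.4205, +0.9073)
n_2 = (-0.8678, +0.4969)
n_3 = (-0.5492, -0.8357)
  (0,1): δ = 97.14°  ·
  (0,2): δ = 12.07°  ✓
  (0,3): δ = 74.41°  ·
  (1,2): δ = 94.93°  ·
  (1,3): δ = 8.45°  ✓
  (2,3): δ = 93.52°  ·
antipodal pairs: 2

count = 2; pairs: (0,2), (1,3)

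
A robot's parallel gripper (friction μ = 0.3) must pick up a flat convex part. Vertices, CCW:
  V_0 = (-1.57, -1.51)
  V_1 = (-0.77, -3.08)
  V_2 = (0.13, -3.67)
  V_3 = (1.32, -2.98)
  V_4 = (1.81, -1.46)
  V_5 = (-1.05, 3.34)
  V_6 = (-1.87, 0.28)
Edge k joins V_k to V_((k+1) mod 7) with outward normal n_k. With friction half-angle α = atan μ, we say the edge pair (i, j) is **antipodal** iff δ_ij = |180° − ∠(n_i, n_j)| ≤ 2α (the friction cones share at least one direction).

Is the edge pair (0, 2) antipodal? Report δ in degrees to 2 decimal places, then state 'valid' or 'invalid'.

δ = 86.89°, invalid

α = atan 0.3 = 16.70°;  2α = 33.40°
edge 0: e_0 = (+0.80, -1.57);  n_0 = (-0.8910, -0.4540)
edge 2: e_2 = (+1.19, +0.69);  n_2 = (+0.5016, -0.8651)
∠(n_0, n_2) = 93.11°
δ = |180° − 93.11°| = 86.89°
86.89° > 2α = 33.40°  →  invalid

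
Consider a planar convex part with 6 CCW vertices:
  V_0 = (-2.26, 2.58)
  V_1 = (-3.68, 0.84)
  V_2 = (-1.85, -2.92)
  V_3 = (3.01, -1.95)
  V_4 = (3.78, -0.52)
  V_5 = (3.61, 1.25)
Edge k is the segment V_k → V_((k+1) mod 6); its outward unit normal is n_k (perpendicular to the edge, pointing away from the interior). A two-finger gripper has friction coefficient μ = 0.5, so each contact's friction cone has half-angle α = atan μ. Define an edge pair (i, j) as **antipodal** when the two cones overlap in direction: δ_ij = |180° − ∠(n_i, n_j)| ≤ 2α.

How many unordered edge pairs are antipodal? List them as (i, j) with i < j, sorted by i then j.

count = 6; pairs: (0,2), (0,3), (0,4), (1,4), (1,5), (2,5)

α = atan 0.5 = 26.57°;  2α = 53.13°
n_0 = (-0.7748, +0.6323)
n_1 = (-0.8992, -0.4376)
n_2 = (+0.1957, -0.9807)
n_3 = (+0.8805, -0.4741)
n_4 = (+0.9954, +0.0956)
n_5 = (+0.2210, +0.9753)
  (0,1): δ = 114.83°  ·
  (0,2): δ = 39.50°  ✓
  (0,3): δ = 10.92°  ✓
  (0,4): δ = 44.70°  ✓
  (0,5): δ = 116.45°  ·
  (1,2): δ = 104.67°  ·
  (1,3): δ = 54.25°  ·
  (1,4): δ = 20.47°  ✓
  (1,5): δ = 51.28°  ✓
  (2,3): δ = 129.59°  ·
  (2,4): δ = 95.80°  ·
  (2,5): δ = 24.05°  ✓
  (3,4): δ = 146.21°  ·
  (3,5): δ = 74.47°  ·
  (4,5): δ = 108.25°  ·
antipodal pairs: 6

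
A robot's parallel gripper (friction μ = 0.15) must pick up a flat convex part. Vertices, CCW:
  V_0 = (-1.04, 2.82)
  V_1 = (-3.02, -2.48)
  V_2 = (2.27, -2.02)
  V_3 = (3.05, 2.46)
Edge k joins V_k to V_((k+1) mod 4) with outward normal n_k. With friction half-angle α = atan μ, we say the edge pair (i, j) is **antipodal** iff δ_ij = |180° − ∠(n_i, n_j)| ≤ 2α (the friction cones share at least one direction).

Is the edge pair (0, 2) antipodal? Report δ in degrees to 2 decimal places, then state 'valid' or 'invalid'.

α = atan 0.15 = 8.53°;  2α = 17.06°
edge 0: e_0 = (-1.98, -5.30);  n_0 = (-0.9368, +0.3500)
edge 2: e_2 = (+0.78, +4.48);  n_2 = (+0.9852, -0.1715)
∠(n_0, n_2) = 169.39°
δ = |180° − 169.39°| = 10.61°
10.61° ≤ 2α = 17.06°  →  valid

δ = 10.61°, valid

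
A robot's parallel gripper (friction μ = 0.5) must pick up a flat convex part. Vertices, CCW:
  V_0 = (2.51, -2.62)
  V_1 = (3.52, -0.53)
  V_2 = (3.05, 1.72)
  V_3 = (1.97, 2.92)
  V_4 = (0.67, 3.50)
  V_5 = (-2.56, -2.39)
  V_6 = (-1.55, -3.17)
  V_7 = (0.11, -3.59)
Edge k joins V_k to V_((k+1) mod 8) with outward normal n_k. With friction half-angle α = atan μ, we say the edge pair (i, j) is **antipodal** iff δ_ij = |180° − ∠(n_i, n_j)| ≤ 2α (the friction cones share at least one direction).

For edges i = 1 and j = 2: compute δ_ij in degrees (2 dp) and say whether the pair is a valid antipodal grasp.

α = atan 0.5 = 26.57°;  2α = 53.13°
edge 1: e_1 = (-0.47, +2.25);  n_1 = (+0.9789, +0.2045)
edge 2: e_2 = (-1.08, +1.20);  n_2 = (+0.7433, +0.6690)
∠(n_1, n_2) = 30.19°
δ = |180° − 30.19°| = 149.81°
149.81° > 2α = 53.13°  →  invalid

δ = 149.81°, invalid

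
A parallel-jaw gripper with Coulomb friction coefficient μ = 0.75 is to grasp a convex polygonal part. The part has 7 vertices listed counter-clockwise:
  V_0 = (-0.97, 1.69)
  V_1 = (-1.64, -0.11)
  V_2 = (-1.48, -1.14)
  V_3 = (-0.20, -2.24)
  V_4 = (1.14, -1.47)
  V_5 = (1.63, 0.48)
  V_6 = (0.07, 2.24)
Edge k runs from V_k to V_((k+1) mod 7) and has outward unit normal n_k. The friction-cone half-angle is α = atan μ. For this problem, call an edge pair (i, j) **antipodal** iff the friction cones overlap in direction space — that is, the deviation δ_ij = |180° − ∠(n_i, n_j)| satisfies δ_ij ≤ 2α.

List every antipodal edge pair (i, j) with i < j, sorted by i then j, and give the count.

α = atan 0.75 = 36.87°;  2α = 73.74°
n_0 = (-0.9372, +0.3488)
n_1 = (-0.9881, -0.1535)
n_2 = (-0.6518, -0.7584)
n_3 = (+0.4982, -0.8670)
n_4 = (+0.9698, -0.2437)
n_5 = (+0.7483, +0.6633)
n_6 = (-0.4675, +0.8840)
  (0,1): δ = 150.75°  ·
  (0,2): δ = 110.26°  ·
  (0,3): δ = 39.70°  ✓
  (0,4): δ = 6.31°  ✓
  (0,5): δ = 61.97°  ✓
  (0,6): δ = 138.29°  ·
  (1,2): δ = 139.50°  ·
  (1,3): δ = 68.95°  ✓
  (1,4): δ = 22.94°  ✓
  (1,5): δ = 32.72°  ✓
  (1,6): δ = 109.04°  ·
  (2,3): δ = 109.44°  ·
  (2,4): δ = 63.43°  ✓
  (2,5): δ = 7.77°  ✓
  (2,6): δ = 68.55°  ✓
  (3,4): δ = 133.99°  ·
  (3,5): δ = 78.33°  ·
  (3,6): δ = 2.01°  ✓
  (4,5): δ = 124.34°  ·
  (4,6): δ = 48.02°  ✓
  (5,6): δ = 103.68°  ·
antipodal pairs: 11

count = 11; pairs: (0,3), (0,4), (0,5), (1,3), (1,4), (1,5), (2,4), (2,5), (2,6), (3,6), (4,6)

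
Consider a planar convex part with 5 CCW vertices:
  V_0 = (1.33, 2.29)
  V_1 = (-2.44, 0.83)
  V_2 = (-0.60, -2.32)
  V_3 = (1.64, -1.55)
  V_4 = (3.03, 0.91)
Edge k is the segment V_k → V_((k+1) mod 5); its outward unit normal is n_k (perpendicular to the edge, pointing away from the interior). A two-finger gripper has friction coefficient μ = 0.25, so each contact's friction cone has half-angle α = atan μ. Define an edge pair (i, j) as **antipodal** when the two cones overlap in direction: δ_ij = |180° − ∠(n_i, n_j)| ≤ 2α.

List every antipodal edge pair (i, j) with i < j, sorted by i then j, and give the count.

α = atan 0.25 = 14.04°;  2α = 28.07°
n_0 = (-0.3611, +0.9325)
n_1 = (-0.8635, -0.5044)
n_2 = (+0.3251, -0.9457)
n_3 = (+0.8706, -0.4919)
n_4 = (+0.6302, +0.7764)
  (0,1): δ = 80.88°  ·
  (0,2): δ = 2.20°  ✓
  (0,3): δ = 39.36°  ·
  (0,4): δ = 119.76°  ·
  (1,2): δ = 101.32°  ·
  (1,3): δ = 59.76°  ·
  (1,4): δ = 20.64°  ✓
  (2,3): δ = 138.44°  ·
  (2,4): δ = 58.04°  ·
  (3,4): δ = 99.60°  ·
antipodal pairs: 2

count = 2; pairs: (0,2), (1,4)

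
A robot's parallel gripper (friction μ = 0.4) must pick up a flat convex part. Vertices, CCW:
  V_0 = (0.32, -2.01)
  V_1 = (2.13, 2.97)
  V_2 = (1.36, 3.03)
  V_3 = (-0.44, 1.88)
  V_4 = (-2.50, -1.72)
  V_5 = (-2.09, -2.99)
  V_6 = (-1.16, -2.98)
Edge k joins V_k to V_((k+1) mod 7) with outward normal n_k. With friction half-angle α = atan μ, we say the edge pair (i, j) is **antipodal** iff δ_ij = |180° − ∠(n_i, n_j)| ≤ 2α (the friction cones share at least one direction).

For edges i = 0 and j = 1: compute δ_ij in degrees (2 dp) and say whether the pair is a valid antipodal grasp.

α = atan 0.4 = 21.80°;  2α = 43.60°
edge 0: e_0 = (+1.81, +4.98);  n_0 = (+0.9398, -0.3416)
edge 1: e_1 = (-0.77, +0.06);  n_1 = (+0.0777, +0.9970)
∠(n_0, n_1) = 105.52°
δ = |180° − 105.52°| = 74.48°
74.48° > 2α = 43.60°  →  invalid

δ = 74.48°, invalid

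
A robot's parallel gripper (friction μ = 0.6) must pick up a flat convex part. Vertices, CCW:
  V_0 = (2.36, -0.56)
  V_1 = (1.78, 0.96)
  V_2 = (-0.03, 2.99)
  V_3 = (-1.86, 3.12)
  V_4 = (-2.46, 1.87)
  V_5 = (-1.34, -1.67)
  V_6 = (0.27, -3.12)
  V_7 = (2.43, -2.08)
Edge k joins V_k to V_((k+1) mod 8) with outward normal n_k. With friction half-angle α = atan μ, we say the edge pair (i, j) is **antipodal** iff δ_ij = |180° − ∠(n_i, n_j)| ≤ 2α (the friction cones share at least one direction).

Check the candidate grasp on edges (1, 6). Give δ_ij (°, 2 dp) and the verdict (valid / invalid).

α = atan 0.6 = 30.96°;  2α = 61.93°
edge 1: e_1 = (-1.81, +2.03);  n_1 = (+0.7464, +0.6655)
edge 6: e_6 = (+2.16, +1.04);  n_6 = (+0.4338, -0.9010)
∠(n_1, n_6) = 106.01°
δ = |180° − 106.01°| = 73.99°
73.99° > 2α = 61.93°  →  invalid

δ = 73.99°, invalid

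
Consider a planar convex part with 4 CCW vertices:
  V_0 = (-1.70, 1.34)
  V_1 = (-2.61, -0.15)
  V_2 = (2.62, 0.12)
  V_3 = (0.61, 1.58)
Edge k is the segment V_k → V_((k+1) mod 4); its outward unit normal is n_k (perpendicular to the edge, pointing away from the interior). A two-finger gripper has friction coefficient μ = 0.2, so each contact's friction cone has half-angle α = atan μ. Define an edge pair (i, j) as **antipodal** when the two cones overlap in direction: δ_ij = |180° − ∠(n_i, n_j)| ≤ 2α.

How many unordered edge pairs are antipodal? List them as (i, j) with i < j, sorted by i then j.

count = 1; pairs: (1,3)

α = atan 0.2 = 11.31°;  2α = 22.62°
n_0 = (-0.8534, +0.5212)
n_1 = (+0.0516, -0.9987)
n_2 = (+0.5877, +0.8091)
n_3 = (-0.1033, +0.9946)
  (0,1): δ = 55.63°  ·
  (0,2): δ = 85.42°  ·
  (0,3): δ = 127.35°  ·
  (1,2): δ = 38.95°  ·
  (1,3): δ = 2.98°  ✓
  (2,3): δ = 138.08°  ·
antipodal pairs: 1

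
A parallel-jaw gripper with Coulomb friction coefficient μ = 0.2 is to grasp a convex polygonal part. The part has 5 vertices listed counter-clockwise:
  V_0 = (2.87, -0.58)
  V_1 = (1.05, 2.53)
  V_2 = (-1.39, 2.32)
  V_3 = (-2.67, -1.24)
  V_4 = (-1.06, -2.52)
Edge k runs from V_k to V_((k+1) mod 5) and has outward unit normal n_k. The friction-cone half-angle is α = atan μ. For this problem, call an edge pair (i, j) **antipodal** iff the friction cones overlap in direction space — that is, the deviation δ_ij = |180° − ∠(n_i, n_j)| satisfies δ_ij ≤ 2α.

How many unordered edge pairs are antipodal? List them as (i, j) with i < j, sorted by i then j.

count = 2; pairs: (0,3), (1,4)

α = atan 0.2 = 11.31°;  2α = 22.62°
n_0 = (+0.8631, +0.5051)
n_1 = (-0.0857, +0.9963)
n_2 = (-0.9410, +0.3383)
n_3 = (-0.6223, -0.7828)
n_4 = (+0.4426, -0.8967)
  (0,1): δ = 115.42°  ·
  (0,2): δ = 50.11°  ·
  (0,3): δ = 21.18°  ✓
  (0,4): δ = 85.94°  ·
  (1,2): δ = 114.70°  ·
  (1,3): δ = 43.40°  ·
  (1,4): δ = 21.35°  ✓
  (2,3): δ = 108.71°  ·
  (2,4): δ = 43.95°  ·
  (3,4): δ = 115.24°  ·
antipodal pairs: 2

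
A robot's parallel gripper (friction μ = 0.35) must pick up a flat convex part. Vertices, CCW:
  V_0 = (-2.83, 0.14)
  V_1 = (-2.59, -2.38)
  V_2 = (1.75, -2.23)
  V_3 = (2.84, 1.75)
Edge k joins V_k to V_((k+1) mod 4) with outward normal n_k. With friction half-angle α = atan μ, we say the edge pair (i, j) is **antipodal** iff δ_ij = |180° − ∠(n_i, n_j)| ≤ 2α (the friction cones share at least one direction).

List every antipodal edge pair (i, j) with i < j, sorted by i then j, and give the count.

count = 2; pairs: (0,2), (1,3)

α = atan 0.35 = 19.29°;  2α = 38.58°
n_0 = (-0.9955, -0.0948)
n_1 = (+0.0345, -0.9994)
n_2 = (+0.9645, -0.2641)
n_3 = (-0.2732, +0.9620)
  (0,1): δ = 93.46°  ·
  (0,2): δ = 20.76°  ✓
  (0,3): δ = 100.41°  ·
  (1,2): δ = 107.30°  ·
  (1,3): δ = 13.87°  ✓
  (2,3): δ = 58.83°  ·
antipodal pairs: 2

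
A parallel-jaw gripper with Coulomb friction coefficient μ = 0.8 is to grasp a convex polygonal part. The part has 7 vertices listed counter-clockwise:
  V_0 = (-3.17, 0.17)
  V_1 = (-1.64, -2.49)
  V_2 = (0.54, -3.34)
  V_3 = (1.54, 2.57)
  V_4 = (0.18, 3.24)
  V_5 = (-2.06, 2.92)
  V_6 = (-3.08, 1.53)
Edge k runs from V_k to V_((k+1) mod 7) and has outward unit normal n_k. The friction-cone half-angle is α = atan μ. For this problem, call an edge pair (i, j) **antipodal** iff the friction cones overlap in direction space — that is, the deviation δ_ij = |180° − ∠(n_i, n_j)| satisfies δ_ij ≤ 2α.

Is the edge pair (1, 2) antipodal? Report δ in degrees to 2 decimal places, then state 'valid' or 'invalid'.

α = atan 0.8 = 38.66°;  2α = 77.32°
edge 1: e_1 = (+2.18, -0.85);  n_1 = (-0.3633, -0.9317)
edge 2: e_2 = (+1.00, +5.91);  n_2 = (+0.9860, -0.1668)
∠(n_1, n_2) = 101.70°
δ = |180° − 101.70°| = 78.30°
78.30° > 2α = 77.32°  →  invalid

δ = 78.30°, invalid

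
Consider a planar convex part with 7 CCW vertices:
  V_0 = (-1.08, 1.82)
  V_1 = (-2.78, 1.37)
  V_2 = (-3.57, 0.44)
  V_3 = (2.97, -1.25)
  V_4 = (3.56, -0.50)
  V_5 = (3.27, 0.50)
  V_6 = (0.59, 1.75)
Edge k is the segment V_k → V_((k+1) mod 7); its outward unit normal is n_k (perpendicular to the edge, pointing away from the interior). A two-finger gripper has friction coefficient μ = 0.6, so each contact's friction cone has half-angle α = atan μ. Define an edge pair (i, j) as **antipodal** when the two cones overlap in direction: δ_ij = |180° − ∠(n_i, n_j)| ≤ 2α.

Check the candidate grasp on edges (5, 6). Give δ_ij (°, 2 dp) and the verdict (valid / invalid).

δ = 157.40°, invalid

α = atan 0.6 = 30.96°;  2α = 61.93°
edge 5: e_5 = (-2.68, +1.25);  n_5 = (+0.4227, +0.9063)
edge 6: e_6 = (-1.67, +0.07);  n_6 = (+0.0419, +0.9991)
∠(n_5, n_6) = 22.60°
δ = |180° − 22.60°| = 157.40°
157.40° > 2α = 61.93°  →  invalid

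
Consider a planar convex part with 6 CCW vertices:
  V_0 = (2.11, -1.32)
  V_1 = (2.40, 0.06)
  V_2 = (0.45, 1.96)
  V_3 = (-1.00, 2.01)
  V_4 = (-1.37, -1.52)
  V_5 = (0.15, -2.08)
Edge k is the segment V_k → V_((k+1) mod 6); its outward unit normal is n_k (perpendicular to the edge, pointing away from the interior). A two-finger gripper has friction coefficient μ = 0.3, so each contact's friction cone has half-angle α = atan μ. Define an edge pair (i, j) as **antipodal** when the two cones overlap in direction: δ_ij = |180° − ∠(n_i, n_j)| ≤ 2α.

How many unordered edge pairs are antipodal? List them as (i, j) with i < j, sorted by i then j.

α = atan 0.3 = 16.70°;  2α = 33.40°
n_0 = (+0.9786, -0.2057)
n_1 = (+0.6979, +0.7162)
n_2 = (+0.0345, +0.9994)
n_3 = (-0.9946, +0.1042)
n_4 = (-0.3457, -0.9383)
n_5 = (+0.3615, -0.9324)
  (0,1): δ = 122.39°  ·
  (0,2): δ = 80.11°  ·
  (0,3): δ = 5.88°  ✓
  (0,4): δ = 81.64°  ·
  (0,5): δ = 123.06°  ·
  (1,2): δ = 137.72°  ·
  (1,3): δ = 51.73°  ·
  (1,4): δ = 24.03°  ✓
  (1,5): δ = 65.45°  ·
  (2,3): δ = 94.01°  ·
  (2,4): δ = 18.25°  ✓
  (2,5): δ = 23.17°  ✓
  (3,4): δ = 104.24°  ·
  (3,5): δ = 62.82°  ·
  (4,5): δ = 138.58°  ·
antipodal pairs: 4

count = 4; pairs: (0,3), (1,4), (2,4), (2,5)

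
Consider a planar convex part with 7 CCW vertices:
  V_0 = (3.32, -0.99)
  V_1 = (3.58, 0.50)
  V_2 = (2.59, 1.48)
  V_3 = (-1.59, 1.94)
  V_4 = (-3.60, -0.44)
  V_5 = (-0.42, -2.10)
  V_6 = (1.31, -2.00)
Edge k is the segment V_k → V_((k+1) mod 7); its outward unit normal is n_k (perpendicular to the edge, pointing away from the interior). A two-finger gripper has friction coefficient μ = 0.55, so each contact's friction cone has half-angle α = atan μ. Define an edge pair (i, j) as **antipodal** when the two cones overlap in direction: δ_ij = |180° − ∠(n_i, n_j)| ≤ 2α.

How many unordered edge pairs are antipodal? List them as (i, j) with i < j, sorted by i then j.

α = atan 0.55 = 28.81°;  2α = 57.62°
n_0 = (+0.9851, -0.1719)
n_1 = (+0.7035, +0.7107)
n_2 = (+0.1094, +0.9940)
n_3 = (-0.7640, +0.6452)
n_4 = (-0.4628, -0.8865)
n_5 = (+0.0577, -0.9983)
n_6 = (+0.4490, -0.8935)
  (0,1): δ = 124.81°  ·
  (0,2): δ = 86.38°  ·
  (0,3): δ = 30.28°  ✓
  (0,4): δ = 72.33°  ·
  (0,5): δ = 103.21°  ·
  (0,6): δ = 126.58°  ·
  (1,2): δ = 141.57°  ·
  (1,3): δ = 85.47°  ·
  (1,4): δ = 17.14°  ✓
  (1,5): δ = 48.02°  ✓
  (1,6): δ = 71.39°  ·
  (2,3): δ = 123.90°  ·
  (2,4): δ = 21.29°  ✓
  (2,5): δ = 9.59°  ✓
  (2,6): δ = 32.96°  ✓
  (3,4): δ = 77.38°  ·
  (3,5): δ = 46.51°  ✓
  (3,6): δ = 23.14°  ✓
  (4,5): δ = 149.13°  ·
  (4,6): δ = 125.76°  ·
  (5,6): δ = 156.63°  ·
antipodal pairs: 8

count = 8; pairs: (0,3), (1,4), (1,5), (2,4), (2,5), (2,6), (3,5), (3,6)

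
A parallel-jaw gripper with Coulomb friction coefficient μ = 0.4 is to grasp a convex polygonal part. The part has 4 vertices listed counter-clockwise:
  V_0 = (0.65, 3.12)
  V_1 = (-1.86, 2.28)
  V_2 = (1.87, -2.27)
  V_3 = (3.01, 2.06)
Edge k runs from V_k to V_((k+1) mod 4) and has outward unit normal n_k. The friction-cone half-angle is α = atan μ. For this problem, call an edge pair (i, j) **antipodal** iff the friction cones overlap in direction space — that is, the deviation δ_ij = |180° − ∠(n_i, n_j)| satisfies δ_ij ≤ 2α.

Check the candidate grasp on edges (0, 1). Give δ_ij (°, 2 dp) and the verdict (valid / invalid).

α = atan 0.4 = 21.80°;  2α = 43.60°
edge 0: e_0 = (-2.51, -0.84);  n_0 = (-0.3174, +0.9483)
edge 1: e_1 = (+3.73, -4.55);  n_1 = (-0.7734, -0.6340)
∠(n_0, n_1) = 110.84°
δ = |180° − 110.84°| = 69.16°
69.16° > 2α = 43.60°  →  invalid

δ = 69.16°, invalid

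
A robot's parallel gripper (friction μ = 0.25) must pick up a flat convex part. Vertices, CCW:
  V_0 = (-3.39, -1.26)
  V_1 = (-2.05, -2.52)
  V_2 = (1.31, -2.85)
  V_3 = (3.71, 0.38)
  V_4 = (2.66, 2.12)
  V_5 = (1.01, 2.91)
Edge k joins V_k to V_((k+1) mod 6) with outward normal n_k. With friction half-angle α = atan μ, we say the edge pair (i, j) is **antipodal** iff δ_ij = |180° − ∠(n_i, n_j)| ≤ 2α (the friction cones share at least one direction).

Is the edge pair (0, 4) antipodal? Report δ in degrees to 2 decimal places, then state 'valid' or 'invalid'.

α = atan 0.25 = 14.04°;  2α = 28.07°
edge 0: e_0 = (+1.34, -1.26);  n_0 = (-0.6850, -0.7285)
edge 4: e_4 = (-1.65, +0.79);  n_4 = (+0.4318, +0.9019)
∠(n_0, n_4) = 162.35°
δ = |180° − 162.35°| = 17.65°
17.65° ≤ 2α = 28.07°  →  valid

δ = 17.65°, valid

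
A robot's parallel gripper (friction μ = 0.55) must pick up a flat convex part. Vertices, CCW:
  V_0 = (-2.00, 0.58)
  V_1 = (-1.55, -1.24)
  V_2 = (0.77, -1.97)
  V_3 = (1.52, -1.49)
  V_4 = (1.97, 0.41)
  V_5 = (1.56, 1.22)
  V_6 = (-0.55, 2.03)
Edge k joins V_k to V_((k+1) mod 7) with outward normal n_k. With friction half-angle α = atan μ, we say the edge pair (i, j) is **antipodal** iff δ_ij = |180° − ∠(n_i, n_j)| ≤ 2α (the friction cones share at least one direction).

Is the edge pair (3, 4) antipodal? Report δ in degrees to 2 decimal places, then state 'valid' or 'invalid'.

δ = 139.83°, invalid

α = atan 0.55 = 28.81°;  2α = 57.62°
edge 3: e_3 = (+0.45, +1.90);  n_3 = (+0.9731, -0.2305)
edge 4: e_4 = (-0.41, +0.81);  n_4 = (+0.8922, +0.4516)
∠(n_3, n_4) = 40.17°
δ = |180° − 40.17°| = 139.83°
139.83° > 2α = 57.62°  →  invalid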